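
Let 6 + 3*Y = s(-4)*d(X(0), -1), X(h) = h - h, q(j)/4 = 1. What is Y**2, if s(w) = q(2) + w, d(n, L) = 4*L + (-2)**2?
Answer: 4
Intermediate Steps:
q(j) = 4 (q(j) = 4*1 = 4)
X(h) = 0
d(n, L) = 4 + 4*L (d(n, L) = 4*L + 4 = 4 + 4*L)
s(w) = 4 + w
Y = -2 (Y = -2 + ((4 - 4)*(4 + 4*(-1)))/3 = -2 + (0*(4 - 4))/3 = -2 + (0*0)/3 = -2 + (1/3)*0 = -2 + 0 = -2)
Y**2 = (-2)**2 = 4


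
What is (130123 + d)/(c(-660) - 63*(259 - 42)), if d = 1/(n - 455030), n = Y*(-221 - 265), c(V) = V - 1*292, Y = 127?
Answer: -67241320495/7556464496 ≈ -8.8985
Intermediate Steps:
c(V) = -292 + V (c(V) = V - 292 = -292 + V)
n = -61722 (n = 127*(-221 - 265) = 127*(-486) = -61722)
d = -1/516752 (d = 1/(-61722 - 455030) = 1/(-516752) = -1/516752 ≈ -1.9352e-6)
(130123 + d)/(c(-660) - 63*(259 - 42)) = (130123 - 1/516752)/((-292 - 660) - 63*(259 - 42)) = 67241320495/(516752*(-952 - 63*217)) = 67241320495/(516752*(-952 - 13671)) = (67241320495/516752)/(-14623) = (67241320495/516752)*(-1/14623) = -67241320495/7556464496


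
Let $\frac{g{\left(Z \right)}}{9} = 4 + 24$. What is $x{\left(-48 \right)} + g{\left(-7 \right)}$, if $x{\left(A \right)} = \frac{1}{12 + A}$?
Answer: $\frac{9071}{36} \approx 251.97$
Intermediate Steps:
$g{\left(Z \right)} = 252$ ($g{\left(Z \right)} = 9 \left(4 + 24\right) = 9 \cdot 28 = 252$)
$x{\left(-48 \right)} + g{\left(-7 \right)} = \frac{1}{12 - 48} + 252 = \frac{1}{-36} + 252 = - \frac{1}{36} + 252 = \frac{9071}{36}$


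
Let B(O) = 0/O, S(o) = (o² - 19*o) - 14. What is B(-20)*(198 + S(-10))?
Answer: 0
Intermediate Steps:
S(o) = -14 + o² - 19*o
B(O) = 0
B(-20)*(198 + S(-10)) = 0*(198 + (-14 + (-10)² - 19*(-10))) = 0*(198 + (-14 + 100 + 190)) = 0*(198 + 276) = 0*474 = 0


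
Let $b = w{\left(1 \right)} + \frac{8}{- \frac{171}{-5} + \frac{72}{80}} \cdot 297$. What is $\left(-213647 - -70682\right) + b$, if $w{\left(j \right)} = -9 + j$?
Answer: $- \frac{1857769}{13} \approx -1.4291 \cdot 10^{5}$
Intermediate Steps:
$b = \frac{776}{13}$ ($b = \left(-9 + 1\right) + \frac{8}{- \frac{171}{-5} + \frac{72}{80}} \cdot 297 = -8 + \frac{8}{\left(-171\right) \left(- \frac{1}{5}\right) + 72 \cdot \frac{1}{80}} \cdot 297 = -8 + \frac{8}{\frac{171}{5} + \frac{9}{10}} \cdot 297 = -8 + \frac{8}{\frac{351}{10}} \cdot 297 = -8 + 8 \cdot \frac{10}{351} \cdot 297 = -8 + \frac{80}{351} \cdot 297 = -8 + \frac{880}{13} = \frac{776}{13} \approx 59.692$)
$\left(-213647 - -70682\right) + b = \left(-213647 - -70682\right) + \frac{776}{13} = \left(-213647 + 70682\right) + \frac{776}{13} = -142965 + \frac{776}{13} = - \frac{1857769}{13}$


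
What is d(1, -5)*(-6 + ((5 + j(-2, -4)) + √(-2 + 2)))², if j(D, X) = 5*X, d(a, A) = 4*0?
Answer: 0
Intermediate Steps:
d(a, A) = 0
d(1, -5)*(-6 + ((5 + j(-2, -4)) + √(-2 + 2)))² = 0*(-6 + ((5 + 5*(-4)) + √(-2 + 2)))² = 0*(-6 + ((5 - 20) + √0))² = 0*(-6 + (-15 + 0))² = 0*(-6 - 15)² = 0*(-21)² = 0*441 = 0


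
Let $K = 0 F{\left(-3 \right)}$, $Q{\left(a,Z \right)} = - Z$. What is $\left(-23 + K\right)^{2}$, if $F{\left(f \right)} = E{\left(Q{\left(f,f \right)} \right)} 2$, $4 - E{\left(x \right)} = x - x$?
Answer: $529$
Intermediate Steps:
$E{\left(x \right)} = 4$ ($E{\left(x \right)} = 4 - \left(x - x\right) = 4 - 0 = 4 + 0 = 4$)
$F{\left(f \right)} = 8$ ($F{\left(f \right)} = 4 \cdot 2 = 8$)
$K = 0$ ($K = 0 \cdot 8 = 0$)
$\left(-23 + K\right)^{2} = \left(-23 + 0\right)^{2} = \left(-23\right)^{2} = 529$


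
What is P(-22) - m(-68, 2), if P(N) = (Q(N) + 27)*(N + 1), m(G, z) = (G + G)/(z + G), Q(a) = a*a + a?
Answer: -338945/33 ≈ -10271.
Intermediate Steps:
Q(a) = a + a² (Q(a) = a² + a = a + a²)
m(G, z) = 2*G/(G + z) (m(G, z) = (2*G)/(G + z) = 2*G/(G + z))
P(N) = (1 + N)*(27 + N*(1 + N)) (P(N) = (N*(1 + N) + 27)*(N + 1) = (27 + N*(1 + N))*(1 + N) = (1 + N)*(27 + N*(1 + N)))
P(-22) - m(-68, 2) = (27 + (-22)³ + 2*(-22)² + 28*(-22)) - 2*(-68)/(-68 + 2) = (27 - 10648 + 2*484 - 616) - 2*(-68)/(-66) = (27 - 10648 + 968 - 616) - 2*(-68)*(-1)/66 = -10269 - 1*68/33 = -10269 - 68/33 = -338945/33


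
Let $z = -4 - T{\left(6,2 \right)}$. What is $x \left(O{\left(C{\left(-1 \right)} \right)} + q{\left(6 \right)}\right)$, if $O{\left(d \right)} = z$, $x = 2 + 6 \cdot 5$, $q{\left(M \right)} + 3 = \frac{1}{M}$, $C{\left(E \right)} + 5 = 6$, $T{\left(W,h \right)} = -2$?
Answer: $- \frac{464}{3} \approx -154.67$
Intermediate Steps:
$C{\left(E \right)} = 1$ ($C{\left(E \right)} = -5 + 6 = 1$)
$z = -2$ ($z = -4 - -2 = -4 + 2 = -2$)
$q{\left(M \right)} = -3 + \frac{1}{M}$
$x = 32$ ($x = 2 + 30 = 32$)
$O{\left(d \right)} = -2$
$x \left(O{\left(C{\left(-1 \right)} \right)} + q{\left(6 \right)}\right) = 32 \left(-2 - \left(3 - \frac{1}{6}\right)\right) = 32 \left(-2 + \left(-3 + \frac{1}{6}\right)\right) = 32 \left(-2 - \frac{17}{6}\right) = 32 \left(- \frac{29}{6}\right) = - \frac{464}{3}$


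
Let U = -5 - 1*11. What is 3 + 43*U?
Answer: -685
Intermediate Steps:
U = -16 (U = -5 - 11 = -16)
3 + 43*U = 3 + 43*(-16) = 3 - 688 = -685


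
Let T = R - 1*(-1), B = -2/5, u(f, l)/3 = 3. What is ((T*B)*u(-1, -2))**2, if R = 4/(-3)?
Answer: 36/25 ≈ 1.4400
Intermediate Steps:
R = -4/3 (R = 4*(-1/3) = -4/3 ≈ -1.3333)
u(f, l) = 9 (u(f, l) = 3*3 = 9)
B = -2/5 (B = -2*1/5 = -2/5 ≈ -0.40000)
T = -1/3 (T = -4/3 - 1*(-1) = -4/3 + 1 = -1/3 ≈ -0.33333)
((T*B)*u(-1, -2))**2 = (-1/3*(-2/5)*9)**2 = ((2/15)*9)**2 = (6/5)**2 = 36/25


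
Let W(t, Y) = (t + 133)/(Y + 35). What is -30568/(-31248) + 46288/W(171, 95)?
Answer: 1469080139/74214 ≈ 19795.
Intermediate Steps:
W(t, Y) = (133 + t)/(35 + Y)
-30568/(-31248) + 46288/W(171, 95) = -30568/(-31248) + 46288/(((133 + 171)/(35 + 95))) = -30568*(-1/31248) + 46288/((304/130)) = 3821/3906 + 46288/(((1/130)*304)) = 3821/3906 + 46288/(152/65) = 3821/3906 + 46288*(65/152) = 3821/3906 + 376090/19 = 1469080139/74214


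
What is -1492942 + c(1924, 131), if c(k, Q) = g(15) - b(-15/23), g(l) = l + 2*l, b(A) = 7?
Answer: -1492904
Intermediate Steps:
g(l) = 3*l
c(k, Q) = 38 (c(k, Q) = 3*15 - 1*7 = 45 - 7 = 38)
-1492942 + c(1924, 131) = -1492942 + 38 = -1492904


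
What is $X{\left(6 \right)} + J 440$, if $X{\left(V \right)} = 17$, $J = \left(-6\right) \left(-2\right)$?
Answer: $5297$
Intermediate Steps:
$J = 12$
$X{\left(6 \right)} + J 440 = 17 + 12 \cdot 440 = 17 + 5280 = 5297$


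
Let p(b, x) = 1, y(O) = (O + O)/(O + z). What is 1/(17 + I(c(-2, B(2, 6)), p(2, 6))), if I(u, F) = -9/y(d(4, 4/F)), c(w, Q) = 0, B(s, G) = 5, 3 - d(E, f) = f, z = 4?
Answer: 2/61 ≈ 0.032787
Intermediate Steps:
d(E, f) = 3 - f
y(O) = 2*O/(4 + O) (y(O) = (O + O)/(O + 4) = (2*O)/(4 + O) = 2*O/(4 + O))
I(u, F) = -9*(7 - 4/F)/(2*(3 - 4/F)) (I(u, F) = -9*(4 + (3 - 4/F))/(2*(3 - 4/F)) = -9*(7 - 4/F)/(2*(3 - 4/F)))
1/(17 + I(c(-2, B(2, 6)), p(2, 6))) = 1/(17 + 9*(4 - 7*1)/(2*(-4 + 3*1))) = 1/(17 + 9*(4 - 7)/(2*(-4 + 3))) = 1/(17 + (9/2)*(-3)/(-1)) = 1/(17 + (9/2)*(-1)*(-3)) = 1/(17 + 27/2) = 1/(61/2) = 2/61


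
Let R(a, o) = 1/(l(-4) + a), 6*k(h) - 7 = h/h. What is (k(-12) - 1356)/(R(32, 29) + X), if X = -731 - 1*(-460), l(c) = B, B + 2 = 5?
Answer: 35560/7113 ≈ 4.9993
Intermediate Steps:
B = 3 (B = -2 + 5 = 3)
l(c) = 3
k(h) = 4/3 (k(h) = 7/6 + (h/h)/6 = 7/6 + (⅙)*1 = 7/6 + ⅙ = 4/3)
R(a, o) = 1/(3 + a)
X = -271 (X = -731 + 460 = -271)
(k(-12) - 1356)/(R(32, 29) + X) = (4/3 - 1356)/(1/(3 + 32) - 271) = -4064/(3*(1/35 - 271)) = -4064/(3*(-9484/35)) = -4064/3*(-35/9484) = 35560/7113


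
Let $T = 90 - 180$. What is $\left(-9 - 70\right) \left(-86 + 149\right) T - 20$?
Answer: $447910$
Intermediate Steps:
$T = -90$
$\left(-9 - 70\right) \left(-86 + 149\right) T - 20 = \left(-9 - 70\right) \left(-86 + 149\right) \left(-90\right) - 20 = \left(-79\right) 63 \left(-90\right) - 20 = \left(-4977\right) \left(-90\right) - 20 = 447930 - 20 = 447910$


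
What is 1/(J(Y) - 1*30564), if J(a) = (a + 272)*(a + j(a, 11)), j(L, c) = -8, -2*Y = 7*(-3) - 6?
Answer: -4/115975 ≈ -3.4490e-5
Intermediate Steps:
Y = 27/2 (Y = -(7*(-3) - 6)/2 = -(-21 - 6)/2 = -1/2*(-27) = 27/2 ≈ 13.500)
J(a) = (-8 + a)*(272 + a) (J(a) = (a + 272)*(a - 8) = (272 + a)*(-8 + a) = (-8 + a)*(272 + a))
1/(J(Y) - 1*30564) = 1/((-2176 + (27/2)**2 + 264*(27/2)) - 1*30564) = 1/((-2176 + 729/4 + 3564) - 30564) = 1/(6281/4 - 30564) = 1/(-115975/4) = -4/115975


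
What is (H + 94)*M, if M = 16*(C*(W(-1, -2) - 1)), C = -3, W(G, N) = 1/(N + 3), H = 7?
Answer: 0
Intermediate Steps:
W(G, N) = 1/(3 + N)
M = 0 (M = 16*(-3*(1/(3 - 2) - 1)) = 16*(-3*(1/1 - 1)) = 16*(-3*(1 - 1)) = 16*(-3*0) = 16*0 = 0)
(H + 94)*M = (7 + 94)*0 = 101*0 = 0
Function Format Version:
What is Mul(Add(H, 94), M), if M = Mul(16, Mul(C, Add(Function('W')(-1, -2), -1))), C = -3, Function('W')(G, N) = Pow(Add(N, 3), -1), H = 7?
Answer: 0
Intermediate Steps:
Function('W')(G, N) = Pow(Add(3, N), -1)
M = 0 (M = Mul(16, Mul(-3, Add(Pow(Add(3, -2), -1), -1))) = Mul(16, Mul(-3, Add(Pow(1, -1), -1))) = Mul(16, Mul(-3, Add(1, -1))) = Mul(16, Mul(-3, 0)) = Mul(16, 0) = 0)
Mul(Add(H, 94), M) = Mul(Add(7, 94), 0) = Mul(101, 0) = 0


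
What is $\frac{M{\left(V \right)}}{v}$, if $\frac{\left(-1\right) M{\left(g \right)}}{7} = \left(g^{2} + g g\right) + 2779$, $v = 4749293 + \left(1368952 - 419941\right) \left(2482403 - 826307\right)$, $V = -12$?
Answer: $- \frac{21469}{1571658070349} \approx -1.366 \cdot 10^{-8}$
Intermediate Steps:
$v = 1571658070349$ ($v = 4749293 + 949011 \cdot 1656096 = 4749293 + 1571653321056 = 1571658070349$)
$M{\left(g \right)} = -19453 - 14 g^{2}$ ($M{\left(g \right)} = - 7 \left(\left(g^{2} + g g\right) + 2779\right) = - 7 \left(\left(g^{2} + g^{2}\right) + 2779\right) = - 7 \left(2 g^{2} + 2779\right) = - 7 \left(2779 + 2 g^{2}\right) = -19453 - 14 g^{2}$)
$\frac{M{\left(V \right)}}{v} = \frac{-19453 - 14 \left(-12\right)^{2}}{1571658070349} = \left(-19453 - 2016\right) \frac{1}{1571658070349} = \left(-21469\right) \frac{1}{1571658070349} = - \frac{21469}{1571658070349}$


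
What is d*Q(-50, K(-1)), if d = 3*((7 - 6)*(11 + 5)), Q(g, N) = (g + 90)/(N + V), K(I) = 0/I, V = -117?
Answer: -640/39 ≈ -16.410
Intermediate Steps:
K(I) = 0
Q(g, N) = (90 + g)/(-117 + N) (Q(g, N) = (g + 90)/(N - 117) = (90 + g)/(-117 + N))
d = 48 (d = 3*(1*16) = 3*16 = 48)
d*Q(-50, K(-1)) = 48*((90 - 50)/(-117 + 0)) = 48*(40/(-117)) = 48*(-1/117*40) = 48*(-40/117) = -640/39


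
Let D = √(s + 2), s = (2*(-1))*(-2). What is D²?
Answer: 6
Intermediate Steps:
s = 4 (s = -2*(-2) = 4)
D = √6 (D = √(4 + 2) = √6 ≈ 2.4495)
D² = (√6)² = 6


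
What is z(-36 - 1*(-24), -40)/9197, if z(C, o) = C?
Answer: -12/9197 ≈ -0.0013048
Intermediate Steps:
z(-36 - 1*(-24), -40)/9197 = (-36 - 1*(-24))/9197 = (-36 + 24)*(1/9197) = -12*1/9197 = -12/9197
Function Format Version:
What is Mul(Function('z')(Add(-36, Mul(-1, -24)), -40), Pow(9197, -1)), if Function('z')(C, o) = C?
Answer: Rational(-12, 9197) ≈ -0.0013048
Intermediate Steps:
Mul(Function('z')(Add(-36, Mul(-1, -24)), -40), Pow(9197, -1)) = Mul(Add(-36, Mul(-1, -24)), Pow(9197, -1)) = Mul(Add(-36, 24), Rational(1, 9197)) = Mul(-12, Rational(1, 9197)) = Rational(-12, 9197)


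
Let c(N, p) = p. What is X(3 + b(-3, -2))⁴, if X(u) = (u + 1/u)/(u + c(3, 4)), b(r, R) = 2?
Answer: 456976/4100625 ≈ 0.11144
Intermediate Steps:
X(u) = (u + 1/u)/(4 + u) (X(u) = (u + 1/u)/(u + 4) = (u + 1/u)/(4 + u))
X(3 + b(-3, -2))⁴ = ((1 + (3 + 2)²)/((3 + 2)*(4 + (3 + 2))))⁴ = ((1 + 5²)/(5*(4 + 5)))⁴ = ((⅕)*(1 + 25)/9)⁴ = ((⅕)*(⅑)*26)⁴ = (26/45)⁴ = 456976/4100625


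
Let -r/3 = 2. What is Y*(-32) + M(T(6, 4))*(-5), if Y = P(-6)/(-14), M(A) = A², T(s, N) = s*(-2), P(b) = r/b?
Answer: -5024/7 ≈ -717.71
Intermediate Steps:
r = -6 (r = -3*2 = -6)
P(b) = -6/b
T(s, N) = -2*s
Y = -1/14 (Y = -6/(-6)/(-14) = -6*(-⅙)*(-1/14) = 1*(-1/14) = -1/14 ≈ -0.071429)
Y*(-32) + M(T(6, 4))*(-5) = -1/14*(-32) + (-2*6)²*(-5) = 16/7 + (-12)²*(-5) = 16/7 + 144*(-5) = 16/7 - 720 = -5024/7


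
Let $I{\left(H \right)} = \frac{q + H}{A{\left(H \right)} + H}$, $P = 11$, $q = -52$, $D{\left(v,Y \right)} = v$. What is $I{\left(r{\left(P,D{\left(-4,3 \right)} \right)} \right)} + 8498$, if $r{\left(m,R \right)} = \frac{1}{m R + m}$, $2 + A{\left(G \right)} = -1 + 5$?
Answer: $\frac{550653}{65} \approx 8471.6$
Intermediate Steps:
$A{\left(G \right)} = 2$ ($A{\left(G \right)} = -2 + \left(-1 + 5\right) = -2 + 4 = 2$)
$r{\left(m,R \right)} = \frac{1}{m + R m}$ ($r{\left(m,R \right)} = \frac{1}{R m + m} = \frac{1}{m + R m}$)
$I{\left(H \right)} = \frac{-52 + H}{2 + H}$
$I{\left(r{\left(P,D{\left(-4,3 \right)} \right)} \right)} + 8498 = \frac{-52 + \frac{1}{11 \left(1 - 4\right)}}{2 + \frac{1}{11 \left(1 - 4\right)}} + 8498 = \frac{-52 + \frac{1}{11 \left(-3\right)}}{2 + \frac{1}{11 \left(-3\right)}} + 8498 = \frac{-52 + \frac{1}{11} \left(- \frac{1}{3}\right)}{2 + \frac{1}{11} \left(- \frac{1}{3}\right)} + 8498 = \frac{-52 - \frac{1}{33}}{2 - \frac{1}{33}} + 8498 = \frac{1}{\frac{65}{33}} \left(- \frac{1717}{33}\right) + 8498 = \frac{33}{65} \left(- \frac{1717}{33}\right) + 8498 = - \frac{1717}{65} + 8498 = \frac{550653}{65}$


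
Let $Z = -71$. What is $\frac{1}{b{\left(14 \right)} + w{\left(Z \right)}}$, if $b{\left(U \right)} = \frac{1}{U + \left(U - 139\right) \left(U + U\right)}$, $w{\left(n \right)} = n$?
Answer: $- \frac{3486}{247507} \approx -0.014084$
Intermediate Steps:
$b{\left(U \right)} = \frac{1}{U + 2 U \left(-139 + U\right)}$ ($b{\left(U \right)} = \frac{1}{U + \left(-139 + U\right) 2 U} = \frac{1}{U + 2 U \left(-139 + U\right)}$)
$\frac{1}{b{\left(14 \right)} + w{\left(Z \right)}} = \frac{1}{\frac{1}{14 \left(-277 + 2 \cdot 14\right)} - 71} = \frac{1}{\frac{1}{14 \left(-277 + 28\right)} - 71} = \frac{1}{\frac{1}{14 \left(-249\right)} - 71} = \frac{1}{\frac{1}{14} \left(- \frac{1}{249}\right) - 71} = \frac{1}{- \frac{1}{3486} - 71} = \frac{1}{- \frac{247507}{3486}} = - \frac{3486}{247507}$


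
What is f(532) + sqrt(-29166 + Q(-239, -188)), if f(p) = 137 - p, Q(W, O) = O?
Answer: -395 + I*sqrt(29354) ≈ -395.0 + 171.33*I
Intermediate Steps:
f(532) + sqrt(-29166 + Q(-239, -188)) = (137 - 1*532) + sqrt(-29166 - 188) = (137 - 532) + sqrt(-29354) = -395 + I*sqrt(29354)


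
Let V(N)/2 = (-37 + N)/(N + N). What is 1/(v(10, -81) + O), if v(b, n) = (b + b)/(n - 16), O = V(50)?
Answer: 4850/261 ≈ 18.582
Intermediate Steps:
V(N) = (-37 + N)/N (V(N) = 2*((-37 + N)/(N + N)) = 2*((-37 + N)/((2*N))) = 2*((-37 + N)*(1/(2*N))) = 2*((-37 + N)/(2*N)) = (-37 + N)/N)
O = 13/50 (O = (-37 + 50)/50 = (1/50)*13 = 13/50 ≈ 0.26000)
v(b, n) = 2*b/(-16 + n) (v(b, n) = (2*b)/(-16 + n) = 2*b/(-16 + n))
1/(v(10, -81) + O) = 1/(2*10/(-16 - 81) + 13/50) = 1/(2*10/(-97) + 13/50) = 1/(2*10*(-1/97) + 13/50) = 1/(-20/97 + 13/50) = 1/(261/4850) = 4850/261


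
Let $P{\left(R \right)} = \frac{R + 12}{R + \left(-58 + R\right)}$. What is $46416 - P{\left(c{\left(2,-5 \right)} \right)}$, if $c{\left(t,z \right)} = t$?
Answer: $\frac{1253239}{27} \approx 46416.0$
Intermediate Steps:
$P{\left(R \right)} = \frac{12 + R}{-58 + 2 R}$
$46416 - P{\left(c{\left(2,-5 \right)} \right)} = 46416 - \frac{12 + 2}{2 \left(-29 + 2\right)} = 46416 - \frac{1}{2} \frac{1}{-27} \cdot 14 = 46416 - \frac{1}{2} \left(- \frac{1}{27}\right) 14 = 46416 - - \frac{7}{27} = 46416 + \frac{7}{27} = \frac{1253239}{27}$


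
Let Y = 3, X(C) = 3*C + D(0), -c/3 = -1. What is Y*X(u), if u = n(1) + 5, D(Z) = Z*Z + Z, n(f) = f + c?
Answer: 81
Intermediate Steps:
c = 3 (c = -3*(-1) = 3)
n(f) = 3 + f (n(f) = f + 3 = 3 + f)
D(Z) = Z + Z² (D(Z) = Z² + Z = Z + Z²)
u = 9 (u = (3 + 1) + 5 = 4 + 5 = 9)
X(C) = 3*C (X(C) = 3*C + 0*(1 + 0) = 3*C + 0*1 = 3*C + 0 = 3*C)
Y*X(u) = 3*(3*9) = 3*27 = 81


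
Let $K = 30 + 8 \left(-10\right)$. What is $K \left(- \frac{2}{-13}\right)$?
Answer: $- \frac{100}{13} \approx -7.6923$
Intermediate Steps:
$K = -50$ ($K = 30 - 80 = -50$)
$K \left(- \frac{2}{-13}\right) = - 50 \left(- \frac{2}{-13}\right) = - 50 \left(\left(-2\right) \left(- \frac{1}{13}\right)\right) = \left(-50\right) \frac{2}{13} = - \frac{100}{13}$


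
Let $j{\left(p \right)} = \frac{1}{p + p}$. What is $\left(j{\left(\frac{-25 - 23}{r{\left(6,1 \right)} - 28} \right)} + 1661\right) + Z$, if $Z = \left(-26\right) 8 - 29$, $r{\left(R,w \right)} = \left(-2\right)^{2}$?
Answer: $\frac{5697}{4} \approx 1424.3$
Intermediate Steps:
$r{\left(R,w \right)} = 4$
$j{\left(p \right)} = \frac{1}{2 p}$
$Z = -237$ ($Z = -208 - 29 = -237$)
$\left(j{\left(\frac{-25 - 23}{r{\left(6,1 \right)} - 28} \right)} + 1661\right) + Z = \left(\frac{1}{2 \frac{-25 - 23}{4 - 28}} + 1661\right) - 237 = \left(\frac{1}{2 \left(- \frac{48}{-24}\right)} + 1661\right) - 237 = \left(\frac{1}{2 \left(\left(-48\right) \left(- \frac{1}{24}\right)\right)} + 1661\right) - 237 = \left(\frac{1}{2 \cdot 2} + 1661\right) - 237 = \left(\frac{1}{2} \cdot \frac{1}{2} + 1661\right) - 237 = \left(\frac{1}{4} + 1661\right) - 237 = \frac{6645}{4} - 237 = \frac{5697}{4}$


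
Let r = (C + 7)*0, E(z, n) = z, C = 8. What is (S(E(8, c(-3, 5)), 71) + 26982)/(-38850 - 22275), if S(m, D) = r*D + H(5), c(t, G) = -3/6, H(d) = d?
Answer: -26987/61125 ≈ -0.44150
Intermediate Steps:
c(t, G) = -1/2 (c(t, G) = -3*1/6 = -1/2)
r = 0 (r = (8 + 7)*0 = 15*0 = 0)
S(m, D) = 5 (S(m, D) = 0*D + 5 = 0 + 5 = 5)
(S(E(8, c(-3, 5)), 71) + 26982)/(-38850 - 22275) = (5 + 26982)/(-38850 - 22275) = 26987/(-61125) = 26987*(-1/61125) = -26987/61125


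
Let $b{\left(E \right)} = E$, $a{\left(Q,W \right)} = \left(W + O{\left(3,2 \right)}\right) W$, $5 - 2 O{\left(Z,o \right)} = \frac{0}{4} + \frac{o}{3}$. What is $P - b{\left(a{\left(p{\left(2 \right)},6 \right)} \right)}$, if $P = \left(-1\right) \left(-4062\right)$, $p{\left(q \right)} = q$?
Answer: $4013$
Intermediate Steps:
$O{\left(Z,o \right)} = \frac{5}{2} - \frac{o}{6}$ ($O{\left(Z,o \right)} = \frac{5}{2} - \frac{\frac{0}{4} + \frac{o}{3}}{2} = \frac{5}{2} - \frac{0 \cdot \frac{1}{4} + o \frac{1}{3}}{2} = \frac{5}{2} - \frac{0 + \frac{o}{3}}{2} = \frac{5}{2} - \frac{\frac{1}{3} o}{2} = \frac{5}{2} - \frac{o}{6}$)
$P = 4062$
$a{\left(Q,W \right)} = W \left(\frac{13}{6} + W\right)$ ($a{\left(Q,W \right)} = \left(W + \left(\frac{5}{2} - \frac{1}{3}\right)\right) W = \left(W + \frac{13}{6}\right) W = \left(\frac{13}{6} + W\right) W = W \left(\frac{13}{6} + W\right)$)
$P - b{\left(a{\left(p{\left(2 \right)},6 \right)} \right)} = 4062 - \frac{1}{6} \cdot 6 \left(13 + 6 \cdot 6\right) = 4062 - \frac{1}{6} \cdot 6 \left(13 + 36\right) = 4062 - \frac{1}{6} \cdot 6 \cdot 49 = 4062 - 49 = 4013$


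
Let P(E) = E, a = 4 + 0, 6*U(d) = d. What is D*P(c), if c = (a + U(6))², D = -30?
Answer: -750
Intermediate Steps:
U(d) = d/6
a = 4
c = 25 (c = (4 + (⅙)*6)² = (4 + 1)² = 5² = 25)
D*P(c) = -30*25 = -750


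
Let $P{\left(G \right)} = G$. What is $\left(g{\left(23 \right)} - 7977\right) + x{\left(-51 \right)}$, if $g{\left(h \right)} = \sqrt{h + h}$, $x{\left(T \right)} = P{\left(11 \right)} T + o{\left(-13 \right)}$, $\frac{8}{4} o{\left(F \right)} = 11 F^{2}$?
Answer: $- \frac{15217}{2} + \sqrt{46} \approx -7601.7$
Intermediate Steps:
$o{\left(F \right)} = \frac{11 F^{2}}{2}$
$x{\left(T \right)} = \frac{1859}{2} + 11 T$ ($x{\left(T \right)} = 11 T + \frac{11 \left(-13\right)^{2}}{2} = 11 T + \frac{11}{2} \cdot 169 = 11 T + \frac{1859}{2} = \frac{1859}{2} + 11 T$)
$g{\left(h \right)} = \sqrt{2} \sqrt{h}$ ($g{\left(h \right)} = \sqrt{2 h} = \sqrt{2} \sqrt{h}$)
$\left(g{\left(23 \right)} - 7977\right) + x{\left(-51 \right)} = \left(\sqrt{2} \sqrt{23} - 7977\right) + \left(\frac{1859}{2} + 11 \left(-51\right)\right) = \left(\sqrt{46} - 7977\right) + \left(\frac{1859}{2} - 561\right) = \left(-7977 + \sqrt{46}\right) + \frac{737}{2} = - \frac{15217}{2} + \sqrt{46}$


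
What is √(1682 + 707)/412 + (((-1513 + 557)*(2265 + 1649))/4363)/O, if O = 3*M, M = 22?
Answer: -1870892/143979 + √2389/412 ≈ -12.876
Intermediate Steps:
O = 66 (O = 3*22 = 66)
√(1682 + 707)/412 + (((-1513 + 557)*(2265 + 1649))/4363)/O = √(1682 + 707)/412 + (((-1513 + 557)*(2265 + 1649))/4363)/66 = √2389*(1/412) + (-956*3914*(1/4363))*(1/66) = √2389/412 - 3741784*1/4363*(1/66) = √2389/412 - 3741784/4363*1/66 = √2389/412 - 1870892/143979 = -1870892/143979 + √2389/412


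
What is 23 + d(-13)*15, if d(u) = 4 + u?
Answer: -112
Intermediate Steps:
23 + d(-13)*15 = 23 + (4 - 13)*15 = 23 - 9*15 = 23 - 135 = -112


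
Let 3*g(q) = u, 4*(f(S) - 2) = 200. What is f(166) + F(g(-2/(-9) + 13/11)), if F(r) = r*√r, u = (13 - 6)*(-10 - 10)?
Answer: 52 - 280*I*√105/9 ≈ 52.0 - 318.79*I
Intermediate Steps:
f(S) = 52 (f(S) = 2 + (¼)*200 = 2 + 50 = 52)
u = -140 (u = 7*(-20) = -140)
g(q) = -140/3 (g(q) = (⅓)*(-140) = -140/3)
F(r) = r^(3/2)
f(166) + F(g(-2/(-9) + 13/11)) = 52 + (-140/3)^(3/2) = 52 - 280*I*√105/9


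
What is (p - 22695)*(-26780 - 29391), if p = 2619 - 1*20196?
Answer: 2262118512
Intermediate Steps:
p = -17577 (p = 2619 - 20196 = -17577)
(p - 22695)*(-26780 - 29391) = (-17577 - 22695)*(-26780 - 29391) = -40272*(-56171) = 2262118512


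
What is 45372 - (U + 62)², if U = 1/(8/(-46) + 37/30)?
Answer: 22127923148/534361 ≈ 41410.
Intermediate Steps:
U = 690/731 (U = 1/(8*(-1/46) + 37*(1/30)) = 1/(-4/23 + 37/30) = 1/(731/690) = 690/731 ≈ 0.94391)
45372 - (U + 62)² = 45372 - (690/731 + 62)² = 45372 - (46012/731)² = 45372 - 1*2117104144/534361 = 45372 - 2117104144/534361 = 22127923148/534361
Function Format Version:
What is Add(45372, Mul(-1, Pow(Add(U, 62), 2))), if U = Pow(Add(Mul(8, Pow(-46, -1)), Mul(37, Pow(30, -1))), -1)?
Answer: Rational(22127923148, 534361) ≈ 41410.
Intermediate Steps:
U = Rational(690, 731) (U = Pow(Add(Mul(8, Rational(-1, 46)), Mul(37, Rational(1, 30))), -1) = Pow(Add(Rational(-4, 23), Rational(37, 30)), -1) = Pow(Rational(731, 690), -1) = Rational(690, 731) ≈ 0.94391)
Add(45372, Mul(-1, Pow(Add(U, 62), 2))) = Add(45372, Mul(-1, Pow(Add(Rational(690, 731), 62), 2))) = Add(45372, Mul(-1, Pow(Rational(46012, 731), 2))) = Add(45372, Mul(-1, Rational(2117104144, 534361))) = Add(45372, Rational(-2117104144, 534361)) = Rational(22127923148, 534361)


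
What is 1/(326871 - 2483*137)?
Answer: -1/13300 ≈ -7.5188e-5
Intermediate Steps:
1/(326871 - 2483*137) = 1/(326871 - 340171) = 1/(-13300) = -1/13300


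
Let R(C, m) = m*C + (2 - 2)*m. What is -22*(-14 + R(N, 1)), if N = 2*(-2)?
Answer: 396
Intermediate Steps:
N = -4
R(C, m) = C*m (R(C, m) = C*m + 0*m = C*m + 0 = C*m)
-22*(-14 + R(N, 1)) = -22*(-14 - 4*1) = -22*(-14 - 4) = -22*(-18) = 396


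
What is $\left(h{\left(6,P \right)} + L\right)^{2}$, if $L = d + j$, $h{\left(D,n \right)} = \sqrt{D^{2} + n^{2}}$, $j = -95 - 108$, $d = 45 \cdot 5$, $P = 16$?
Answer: $776 + 88 \sqrt{73} \approx 1527.9$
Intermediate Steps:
$d = 225$
$j = -203$
$L = 22$ ($L = 225 - 203 = 22$)
$\left(h{\left(6,P \right)} + L\right)^{2} = \left(\sqrt{6^{2} + 16^{2}} + 22\right)^{2} = \left(\sqrt{36 + 256} + 22\right)^{2} = \left(\sqrt{292} + 22\right)^{2} = \left(2 \sqrt{73} + 22\right)^{2} = \left(22 + 2 \sqrt{73}\right)^{2}$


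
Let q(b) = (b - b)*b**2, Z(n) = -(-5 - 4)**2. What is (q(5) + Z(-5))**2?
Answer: 6561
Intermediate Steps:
Z(n) = -81 (Z(n) = -1*(-9)**2 = -1*81 = -81)
q(b) = 0 (q(b) = 0*b**2 = 0)
(q(5) + Z(-5))**2 = (0 - 81)**2 = (-81)**2 = 6561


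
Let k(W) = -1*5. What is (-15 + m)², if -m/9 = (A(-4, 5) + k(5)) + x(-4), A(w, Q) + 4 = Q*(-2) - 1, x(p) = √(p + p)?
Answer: 26577 - 5940*I*√2 ≈ 26577.0 - 8400.4*I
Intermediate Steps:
x(p) = √2*√p (x(p) = √(2*p) = √2*√p)
A(w, Q) = -5 - 2*Q (A(w, Q) = -4 + (Q*(-2) - 1) = -4 + (-2*Q - 1) = -4 + (-1 - 2*Q) = -5 - 2*Q)
k(W) = -5
m = 180 - 18*I*√2 (m = -9*(((-5 - 2*5) - 5) + √2*√(-4)) = -9*(((-5 - 10) - 5) + √2*(2*I)) = -9*((-15 - 5) + 2*I*√2) = -9*(-20 + 2*I*√2) = 180 - 18*I*√2 ≈ 180.0 - 25.456*I)
(-15 + m)² = (-15 + (180 - 18*I*√2))² = (165 - 18*I*√2)²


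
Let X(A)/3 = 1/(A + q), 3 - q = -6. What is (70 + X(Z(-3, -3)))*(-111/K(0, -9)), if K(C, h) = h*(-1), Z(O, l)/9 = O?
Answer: -15503/18 ≈ -861.28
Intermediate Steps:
q = 9 (q = 3 - 1*(-6) = 3 + 6 = 9)
Z(O, l) = 9*O
K(C, h) = -h
X(A) = 3/(9 + A) (X(A) = 3/(A + 9) = 3/(9 + A))
(70 + X(Z(-3, -3)))*(-111/K(0, -9)) = (70 + 3/(9 + 9*(-3)))*(-111/((-1*(-9)))) = (70 + 3/(9 - 27))*(-111/9) = (70 + 3/(-18))*(-111*⅑) = (70 + 3*(-1/18))*(-37/3) = (70 - ⅙)*(-37/3) = (419/6)*(-37/3) = -15503/18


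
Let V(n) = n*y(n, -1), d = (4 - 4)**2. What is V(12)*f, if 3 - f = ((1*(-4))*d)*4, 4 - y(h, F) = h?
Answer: -288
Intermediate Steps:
y(h, F) = 4 - h
d = 0 (d = 0**2 = 0)
f = 3 (f = 3 - (1*(-4))*0*4 = 3 - (-4*0)*4 = 3 - 0*4 = 3 - 1*0 = 3 + 0 = 3)
V(n) = n*(4 - n)
V(12)*f = (12*(4 - 1*12))*3 = (12*(4 - 12))*3 = (12*(-8))*3 = -96*3 = -288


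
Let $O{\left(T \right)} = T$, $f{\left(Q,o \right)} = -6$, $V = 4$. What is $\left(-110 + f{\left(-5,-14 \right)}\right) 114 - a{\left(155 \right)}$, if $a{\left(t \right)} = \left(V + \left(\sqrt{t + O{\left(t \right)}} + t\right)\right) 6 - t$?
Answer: $-14023 - 6 \sqrt{310} \approx -14129.0$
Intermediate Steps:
$a{\left(t \right)} = 24 + 5 t + 6 \sqrt{2} \sqrt{t}$ ($a{\left(t \right)} = \left(4 + \left(\sqrt{t + t} + t\right)\right) 6 - t = \left(4 + \left(\sqrt{2 t} + t\right)\right) 6 - t = \left(4 + \left(\sqrt{2} \sqrt{t} + t\right)\right) 6 - t = \left(4 + \left(t + \sqrt{2} \sqrt{t}\right)\right) 6 - t = \left(4 + t + \sqrt{2} \sqrt{t}\right) 6 - t = \left(24 + 6 t + 6 \sqrt{2} \sqrt{t}\right) - t = 24 + 5 t + 6 \sqrt{2} \sqrt{t}$)
$\left(-110 + f{\left(-5,-14 \right)}\right) 114 - a{\left(155 \right)} = \left(-110 - 6\right) 114 - \left(24 + 5 \cdot 155 + 6 \sqrt{2} \sqrt{155}\right) = \left(-116\right) 114 - \left(24 + 775 + 6 \sqrt{310}\right) = -13224 - \left(799 + 6 \sqrt{310}\right) = -14023 - 6 \sqrt{310}$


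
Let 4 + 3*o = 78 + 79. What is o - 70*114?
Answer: -7929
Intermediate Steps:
o = 51 (o = -4/3 + (78 + 79)/3 = -4/3 + (1/3)*157 = -4/3 + 157/3 = 51)
o - 70*114 = 51 - 70*114 = 51 - 7980 = -7929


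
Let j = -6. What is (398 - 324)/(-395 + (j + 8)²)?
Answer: -74/391 ≈ -0.18926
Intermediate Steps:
(398 - 324)/(-395 + (j + 8)²) = (398 - 324)/(-395 + (-6 + 8)²) = 74/(-395 + 2²) = 74/(-395 + 4) = 74/(-391) = 74*(-1/391) = -74/391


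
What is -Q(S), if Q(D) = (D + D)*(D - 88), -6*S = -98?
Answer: 21070/9 ≈ 2341.1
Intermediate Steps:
S = 49/3 (S = -⅙*(-98) = 49/3 ≈ 16.333)
Q(D) = 2*D*(-88 + D) (Q(D) = (2*D)*(-88 + D) = 2*D*(-88 + D))
-Q(S) = -2*49*(-88 + 49/3)/3 = -2*49*(-215)/(3*3) = -1*(-21070/9) = 21070/9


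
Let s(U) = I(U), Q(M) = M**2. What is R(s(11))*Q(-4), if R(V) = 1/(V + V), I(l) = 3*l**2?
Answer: 8/363 ≈ 0.022039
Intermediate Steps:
s(U) = 3*U**2
R(V) = 1/(2*V)
R(s(11))*Q(-4) = (1/(2*((3*11**2))))*(-4)**2 = (1/(2*((3*121))))*16 = ((1/2)/363)*16 = ((1/2)*(1/363))*16 = (1/726)*16 = 8/363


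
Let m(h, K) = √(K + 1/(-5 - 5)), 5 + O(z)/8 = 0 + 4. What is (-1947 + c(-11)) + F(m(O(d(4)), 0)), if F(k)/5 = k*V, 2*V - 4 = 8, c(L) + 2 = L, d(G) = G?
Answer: -1960 + 3*I*√10 ≈ -1960.0 + 9.4868*I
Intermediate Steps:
c(L) = -2 + L
O(z) = -8 (O(z) = -40 + 8*(0 + 4) = -40 + 8*4 = -40 + 32 = -8)
V = 6 (V = 2 + (½)*8 = 2 + 4 = 6)
m(h, K) = √(-⅒ + K) (m(h, K) = √(K + 1/(-10)) = √(K - ⅒) = √(-⅒ + K))
F(k) = 30*k (F(k) = 5*(k*6) = 5*(6*k) = 30*k)
(-1947 + c(-11)) + F(m(O(d(4)), 0)) = (-1947 + (-2 - 11)) + 30*(√(-10 + 100*0)/10) = (-1947 - 13) + 30*(√(-10 + 0)/10) = -1960 + 30*(√(-10)/10) = -1960 + 30*((I*√10)/10) = -1960 + 30*(I*√10/10) = -1960 + 3*I*√10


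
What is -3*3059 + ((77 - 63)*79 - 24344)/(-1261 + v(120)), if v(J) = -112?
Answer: -12576783/1373 ≈ -9160.1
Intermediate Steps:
-3*3059 + ((77 - 63)*79 - 24344)/(-1261 + v(120)) = -3*3059 + ((77 - 63)*79 - 24344)/(-1261 - 112) = -9177 + (14*79 - 24344)/(-1373) = -9177 + (1106 - 24344)*(-1/1373) = -9177 - 23238*(-1/1373) = -9177 + 23238/1373 = -12576783/1373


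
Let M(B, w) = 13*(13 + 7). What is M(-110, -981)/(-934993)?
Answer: -260/934993 ≈ -0.00027808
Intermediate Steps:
M(B, w) = 260 (M(B, w) = 13*20 = 260)
M(-110, -981)/(-934993) = 260/(-934993) = 260*(-1/934993) = -260/934993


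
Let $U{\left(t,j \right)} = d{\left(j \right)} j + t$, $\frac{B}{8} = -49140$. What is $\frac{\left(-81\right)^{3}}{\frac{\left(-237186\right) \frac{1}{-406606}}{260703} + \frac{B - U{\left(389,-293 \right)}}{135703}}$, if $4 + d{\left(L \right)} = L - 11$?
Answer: $\frac{424709340104330932023}{2848857362059322} \approx 1.4908 \cdot 10^{5}$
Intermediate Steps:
$d{\left(L \right)} = -15 + L$ ($d{\left(L \right)} = -4 + \left(L - 11\right) = -4 + \left(-11 + L\right) = -15 + L$)
$B = -393120$ ($B = 8 \left(-49140\right) = -393120$)
$U{\left(t,j \right)} = t + j \left(-15 + j\right)$ ($U{\left(t,j \right)} = \left(-15 + j\right) j + t = j \left(-15 + j\right) + t = t + j \left(-15 + j\right)$)
$\frac{\left(-81\right)^{3}}{\frac{\left(-237186\right) \frac{1}{-406606}}{260703} + \frac{B - U{\left(389,-293 \right)}}{135703}} = \frac{\left(-81\right)^{3}}{\frac{\left(-237186\right) \frac{1}{-406606}}{260703} + \frac{-393120 - \left(389 - 293 \left(-15 - 293\right)\right)}{135703}} = - \frac{531441}{\left(-237186\right) \left(- \frac{1}{406606}\right) \frac{1}{260703} + \left(-393120 - \left(389 - -90244\right)\right) \frac{1}{135703}} = - \frac{531441}{\frac{118593}{203303} \cdot \frac{1}{260703} + \left(-393120 - \left(389 + 90244\right)\right) \frac{1}{135703}} = - \frac{531441}{\frac{13177}{5889078001} + \left(-393120 - 90633\right) \frac{1}{135703}} = - \frac{531441}{\frac{13177}{5889078001} - \frac{483753}{135703}} = - \frac{531441}{- \frac{2848857362059322}{799165551969703}} = \left(-531441\right) \left(- \frac{799165551969703}{2848857362059322}\right) = \frac{424709340104330932023}{2848857362059322}$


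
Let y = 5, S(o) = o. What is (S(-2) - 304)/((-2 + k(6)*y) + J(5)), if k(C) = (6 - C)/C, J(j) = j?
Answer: -102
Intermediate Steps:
k(C) = (6 - C)/C
(S(-2) - 304)/((-2 + k(6)*y) + J(5)) = (-2 - 304)/((-2 + ((6 - 1*6)/6)*5) + 5) = -306/((-2 + ((6 - 6)/6)*5) + 5) = -306/((-2 + ((⅙)*0)*5) + 5) = -306/((-2 + 0*5) + 5) = -306/((-2 + 0) + 5) = -306/(-2 + 5) = -306/3 = -306*⅓ = -102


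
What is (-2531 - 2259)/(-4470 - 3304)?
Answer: 2395/3887 ≈ 0.61616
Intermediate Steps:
(-2531 - 2259)/(-4470 - 3304) = -4790/(-7774) = -4790*(-1/7774) = 2395/3887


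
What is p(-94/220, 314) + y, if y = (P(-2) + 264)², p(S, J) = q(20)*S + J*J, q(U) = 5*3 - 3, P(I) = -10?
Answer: 8970878/55 ≈ 1.6311e+5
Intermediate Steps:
q(U) = 12 (q(U) = 15 - 3 = 12)
p(S, J) = J² + 12*S (p(S, J) = 12*S + J*J = 12*S + J² = J² + 12*S)
y = 64516 (y = (-10 + 264)² = 254² = 64516)
p(-94/220, 314) + y = (314² + 12*(-94/220)) + 64516 = (98596 + 12*(-94*1/220)) + 64516 = (98596 + 12*(-47/110)) + 64516 = (98596 - 282/55) + 64516 = 5422498/55 + 64516 = 8970878/55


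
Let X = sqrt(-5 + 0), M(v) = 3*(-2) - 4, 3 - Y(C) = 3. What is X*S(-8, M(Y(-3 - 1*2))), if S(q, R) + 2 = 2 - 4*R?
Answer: 40*I*sqrt(5) ≈ 89.443*I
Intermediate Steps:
Y(C) = 0 (Y(C) = 3 - 1*3 = 3 - 3 = 0)
M(v) = -10 (M(v) = -6 - 4 = -10)
S(q, R) = -4*R (S(q, R) = -2 + (2 - 4*R) = -4*R)
X = I*sqrt(5) (X = sqrt(-5) = I*sqrt(5) ≈ 2.2361*I)
X*S(-8, M(Y(-3 - 1*2))) = (I*sqrt(5))*(-4*(-10)) = (I*sqrt(5))*40 = 40*I*sqrt(5)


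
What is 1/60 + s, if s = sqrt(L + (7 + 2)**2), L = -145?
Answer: 1/60 + 8*I ≈ 0.016667 + 8.0*I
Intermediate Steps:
s = 8*I (s = sqrt(-145 + (7 + 2)**2) = sqrt(-145 + 9**2) = sqrt(-145 + 81) = sqrt(-64) = 8*I ≈ 8.0*I)
1/60 + s = 1/60 + 8*I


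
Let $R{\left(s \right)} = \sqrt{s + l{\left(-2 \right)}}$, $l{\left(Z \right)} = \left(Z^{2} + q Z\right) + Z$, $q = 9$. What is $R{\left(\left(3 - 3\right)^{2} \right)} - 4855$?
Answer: $-4855 + 4 i \approx -4855.0 + 4.0 i$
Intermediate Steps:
$l{\left(Z \right)} = Z^{2} + 10 Z$ ($l{\left(Z \right)} = \left(Z^{2} + 9 Z\right) + Z = Z^{2} + 10 Z$)
$R{\left(s \right)} = \sqrt{-16 + s}$ ($R{\left(s \right)} = \sqrt{s - 2 \left(10 - 2\right)} = \sqrt{s - 16} = \sqrt{-16 + s}$)
$R{\left(\left(3 - 3\right)^{2} \right)} - 4855 = \sqrt{-16 + \left(3 - 3\right)^{2}} - 4855 = \sqrt{-16 + 0^{2}} - 4855 = \sqrt{-16 + 0} - 4855 = \sqrt{-16} - 4855 = 4 i - 4855 = -4855 + 4 i$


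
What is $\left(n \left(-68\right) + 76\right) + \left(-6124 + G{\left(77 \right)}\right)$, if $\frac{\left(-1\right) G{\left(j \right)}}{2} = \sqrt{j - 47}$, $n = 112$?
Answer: $-13664 - 2 \sqrt{30} \approx -13675.0$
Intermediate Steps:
$G{\left(j \right)} = - 2 \sqrt{-47 + j}$ ($G{\left(j \right)} = - 2 \sqrt{j - 47} = - 2 \sqrt{-47 + j}$)
$\left(n \left(-68\right) + 76\right) + \left(-6124 + G{\left(77 \right)}\right) = \left(112 \left(-68\right) + 76\right) - \left(6124 + 2 \sqrt{-47 + 77}\right) = \left(-7616 + 76\right) - \left(6124 + 2 \sqrt{30}\right) = -7540 - \left(6124 + 2 \sqrt{30}\right) = -13664 - 2 \sqrt{30}$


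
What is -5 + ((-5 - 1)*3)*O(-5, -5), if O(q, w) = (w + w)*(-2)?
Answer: -365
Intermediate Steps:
O(q, w) = -4*w (O(q, w) = (2*w)*(-2) = -4*w)
-5 + ((-5 - 1)*3)*O(-5, -5) = -5 + ((-5 - 1)*3)*(-4*(-5)) = -5 - 6*3*20 = -5 - 18*20 = -5 - 360 = -365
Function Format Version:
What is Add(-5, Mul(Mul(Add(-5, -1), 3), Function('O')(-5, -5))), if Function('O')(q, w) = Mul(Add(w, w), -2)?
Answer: -365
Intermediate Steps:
Function('O')(q, w) = Mul(-4, w) (Function('O')(q, w) = Mul(Mul(2, w), -2) = Mul(-4, w))
Add(-5, Mul(Mul(Add(-5, -1), 3), Function('O')(-5, -5))) = Add(-5, Mul(Mul(Add(-5, -1), 3), Mul(-4, -5))) = Add(-5, Mul(Mul(-6, 3), 20)) = Add(-5, Mul(-18, 20)) = Add(-5, -360) = -365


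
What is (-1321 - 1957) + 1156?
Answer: -2122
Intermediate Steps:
(-1321 - 1957) + 1156 = -3278 + 1156 = -2122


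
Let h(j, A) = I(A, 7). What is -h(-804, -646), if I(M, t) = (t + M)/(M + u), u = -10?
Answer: -639/656 ≈ -0.97408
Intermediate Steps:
I(M, t) = (M + t)/(-10 + M) (I(M, t) = (t + M)/(M - 10) = (M + t)/(-10 + M))
h(j, A) = (7 + A)/(-10 + A) (h(j, A) = (A + 7)/(-10 + A) = (7 + A)/(-10 + A))
-h(-804, -646) = -(7 - 646)/(-10 - 646) = -(-639)/(-656) = -(-1)*(-639)/656 = -1*639/656 = -639/656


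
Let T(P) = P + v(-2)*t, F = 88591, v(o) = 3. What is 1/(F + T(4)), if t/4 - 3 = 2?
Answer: 1/88655 ≈ 1.1280e-5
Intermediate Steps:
t = 20 (t = 12 + 4*2 = 12 + 8 = 20)
T(P) = 60 + P (T(P) = P + 3*20 = P + 60 = 60 + P)
1/(F + T(4)) = 1/(88591 + (60 + 4)) = 1/(88591 + 64) = 1/88655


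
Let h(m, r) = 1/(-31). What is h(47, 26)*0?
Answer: 0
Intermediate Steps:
h(m, r) = -1/31
h(47, 26)*0 = -1/31*0 = 0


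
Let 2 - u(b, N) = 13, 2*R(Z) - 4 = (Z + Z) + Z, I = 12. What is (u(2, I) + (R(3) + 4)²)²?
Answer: 157609/16 ≈ 9850.6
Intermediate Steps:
R(Z) = 2 + 3*Z/2 (R(Z) = 2 + ((Z + Z) + Z)/2 = 2 + (2*Z + Z)/2 = 2 + (3*Z)/2 = 2 + 3*Z/2)
u(b, N) = -11 (u(b, N) = 2 - 1*13 = 2 - 13 = -11)
(u(2, I) + (R(3) + 4)²)² = (-11 + ((2 + (3/2)*3) + 4)²)² = (-11 + ((2 + 9/2) + 4)²)² = (-11 + (13/2 + 4)²)² = (-11 + (21/2)²)² = (-11 + 441/4)² = (397/4)² = 157609/16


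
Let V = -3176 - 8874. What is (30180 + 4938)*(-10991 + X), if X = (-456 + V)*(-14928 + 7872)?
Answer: 3098508373710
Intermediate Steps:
V = -12050
X = 88242336 (X = (-456 - 12050)*(-14928 + 7872) = -12506*(-7056) = 88242336)
(30180 + 4938)*(-10991 + X) = (30180 + 4938)*(-10991 + 88242336) = 35118*88231345 = 3098508373710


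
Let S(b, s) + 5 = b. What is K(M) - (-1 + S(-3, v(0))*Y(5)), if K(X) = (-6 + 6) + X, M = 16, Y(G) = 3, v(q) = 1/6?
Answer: 41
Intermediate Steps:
v(q) = ⅙
S(b, s) = -5 + b
K(X) = X (K(X) = 0 + X = X)
K(M) - (-1 + S(-3, v(0))*Y(5)) = 16 - (-1 + (-5 - 3)*3) = 16 - (-1 - 8*3) = 16 - (-1 - 24) = 16 - 1*(-25) = 16 + 25 = 41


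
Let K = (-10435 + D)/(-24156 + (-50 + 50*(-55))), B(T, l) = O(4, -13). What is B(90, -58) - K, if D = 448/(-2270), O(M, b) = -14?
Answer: -440174789/30595060 ≈ -14.387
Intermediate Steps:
B(T, l) = -14
D = -224/1135 (D = 448*(-1/2270) = -224/1135 ≈ -0.19736)
K = 11843949/30595060 (K = (-10435 - 224/1135)/(-24156 + (-50 + 50*(-55))) = -11843949/(1135*(-24156 + (-50 - 2750))) = -11843949/(1135*(-24156 - 2800)) = -11843949/1135/(-26956) = -11843949/1135*(-1/26956) = 11843949/30595060 ≈ 0.38712)
B(90, -58) - K = -14 - 1*11843949/30595060 = -14 - 11843949/30595060 = -440174789/30595060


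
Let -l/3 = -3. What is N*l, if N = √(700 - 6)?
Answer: 9*√694 ≈ 237.09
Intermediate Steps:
l = 9 (l = -3*(-3) = 9)
N = √694 ≈ 26.344
N*l = √694*9 = 9*√694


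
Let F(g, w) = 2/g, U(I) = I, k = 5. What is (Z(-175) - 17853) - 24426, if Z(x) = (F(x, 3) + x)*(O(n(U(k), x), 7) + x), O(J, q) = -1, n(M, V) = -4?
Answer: -2008473/175 ≈ -11477.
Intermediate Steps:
Z(x) = (-1 + x)*(x + 2/x) (Z(x) = (2/x + x)*(-1 + x) = (x + 2/x)*(-1 + x) = (-1 + x)*(x + 2/x))
(Z(-175) - 17853) - 24426 = ((2 + (-175)² - 1*(-175) - 2/(-175)) - 17853) - 24426 = ((2 + 30625 + 175 - 2*(-1/175)) - 17853) - 24426 = ((2 + 30625 + 175 + 2/175) - 17853) - 24426 = (5390352/175 - 17853) - 24426 = 2266077/175 - 24426 = -2008473/175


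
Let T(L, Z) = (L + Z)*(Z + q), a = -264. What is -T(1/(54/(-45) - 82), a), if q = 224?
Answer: -549145/52 ≈ -10560.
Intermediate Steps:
T(L, Z) = (224 + Z)*(L + Z) (T(L, Z) = (L + Z)*(Z + 224) = (L + Z)*(224 + Z) = (224 + Z)*(L + Z))
-T(1/(54/(-45) - 82), a) = -((-264)² + 224/(54/(-45) - 82) + 224*(-264) - 264/(54/(-45) - 82)) = -(69696 + 224/(54*(-1/45) - 82) - 59136 - 264/(54*(-1/45) - 82)) = -(69696 + 224/(-6/5 - 82) - 59136 - 264/(-6/5 - 82)) = -(69696 + 224/(-416/5) - 59136 - 264/(-416/5)) = -(69696 + 224*(-5/416) - 59136 - 5/416*(-264)) = -(69696 - 35/13 - 59136 + 165/52) = -1*549145/52 = -549145/52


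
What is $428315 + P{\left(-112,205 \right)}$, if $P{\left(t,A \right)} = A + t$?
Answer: $428408$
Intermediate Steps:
$428315 + P{\left(-112,205 \right)} = 428315 + \left(205 - 112\right) = 428315 + 93 = 428408$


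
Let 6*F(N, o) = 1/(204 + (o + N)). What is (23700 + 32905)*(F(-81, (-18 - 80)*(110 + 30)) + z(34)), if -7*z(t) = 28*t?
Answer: -628041135565/81582 ≈ -7.6983e+6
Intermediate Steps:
z(t) = -4*t
F(N, o) = 1/(6*(204 + N + o)) (F(N, o) = 1/(6*(204 + (o + N))) = 1/(6*(204 + (N + o))) = 1/(6*(204 + N + o)))
(23700 + 32905)*(F(-81, (-18 - 80)*(110 + 30)) + z(34)) = (23700 + 32905)*(1/(6*(204 - 81 + (-18 - 80)*(110 + 30))) - 4*34) = 56605*(1/(6*(204 - 81 - 98*140)) - 136) = 56605*(1/(6*(204 - 81 - 13720)) - 136) = 56605*((⅙)/(-13597) - 136) = 56605*((⅙)*(-1/13597) - 136) = 56605*(-1/81582 - 136) = 56605*(-11095153/81582) = -628041135565/81582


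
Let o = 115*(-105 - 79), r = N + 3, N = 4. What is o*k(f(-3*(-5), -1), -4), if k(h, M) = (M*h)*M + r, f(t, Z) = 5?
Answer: -1840920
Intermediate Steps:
r = 7 (r = 4 + 3 = 7)
k(h, M) = 7 + h*M² (k(h, M) = (M*h)*M + 7 = h*M² + 7 = 7 + h*M²)
o = -21160 (o = 115*(-184) = -21160)
o*k(f(-3*(-5), -1), -4) = -21160*(7 + 5*(-4)²) = -21160*(7 + 5*16) = -21160*(7 + 80) = -21160*87 = -1840920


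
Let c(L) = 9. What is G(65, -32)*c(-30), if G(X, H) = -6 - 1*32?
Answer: -342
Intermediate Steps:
G(X, H) = -38 (G(X, H) = -6 - 32 = -38)
G(65, -32)*c(-30) = -38*9 = -342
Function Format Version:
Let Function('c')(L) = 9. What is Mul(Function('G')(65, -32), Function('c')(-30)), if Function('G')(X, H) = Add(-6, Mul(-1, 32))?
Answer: -342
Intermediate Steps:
Function('G')(X, H) = -38 (Function('G')(X, H) = Add(-6, -32) = -38)
Mul(Function('G')(65, -32), Function('c')(-30)) = Mul(-38, 9) = -342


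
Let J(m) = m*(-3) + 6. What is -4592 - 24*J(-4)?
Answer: -5024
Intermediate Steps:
J(m) = 6 - 3*m (J(m) = -3*m + 6 = 6 - 3*m)
-4592 - 24*J(-4) = -4592 - 24*(6 - 3*(-4)) = -4592 - 24*(6 + 12) = -4592 - 24*18 = -4592 - 432 = -5024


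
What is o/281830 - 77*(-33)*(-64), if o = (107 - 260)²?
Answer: -45832298511/281830 ≈ -1.6262e+5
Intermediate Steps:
o = 23409 (o = (-153)² = 23409)
o/281830 - 77*(-33)*(-64) = 23409/281830 - 77*(-33)*(-64) = 23409*(1/281830) + 2541*(-64) = 23409/281830 - 162624 = -45832298511/281830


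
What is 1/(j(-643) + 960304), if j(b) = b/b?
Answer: 1/960305 ≈ 1.0413e-6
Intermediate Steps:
j(b) = 1
1/(j(-643) + 960304) = 1/(1 + 960304) = 1/960305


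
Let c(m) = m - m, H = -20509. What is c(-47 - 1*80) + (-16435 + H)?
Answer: -36944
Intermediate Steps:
c(m) = 0
c(-47 - 1*80) + (-16435 + H) = 0 + (-16435 - 20509) = 0 - 36944 = -36944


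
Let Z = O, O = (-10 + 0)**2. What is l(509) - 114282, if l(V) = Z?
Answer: -114182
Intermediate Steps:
O = 100 (O = (-10)**2 = 100)
Z = 100
l(V) = 100
l(509) - 114282 = 100 - 114282 = -114182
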